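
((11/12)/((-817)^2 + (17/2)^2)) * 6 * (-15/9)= -22/1602147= -0.00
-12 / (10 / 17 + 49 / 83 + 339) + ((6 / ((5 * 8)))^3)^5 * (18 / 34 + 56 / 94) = -55413424127226032856087393 / 1570871738368000000000000000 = -0.04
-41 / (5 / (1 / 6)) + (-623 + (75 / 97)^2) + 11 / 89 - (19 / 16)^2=-2009940531023 / 3215619840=-625.06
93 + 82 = 175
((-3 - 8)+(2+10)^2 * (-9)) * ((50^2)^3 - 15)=-20421874980395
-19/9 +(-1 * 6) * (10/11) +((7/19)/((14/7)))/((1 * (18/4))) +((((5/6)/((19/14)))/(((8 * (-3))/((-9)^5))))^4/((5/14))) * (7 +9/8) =8350407327949538884852267/70460915712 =118511195086943.85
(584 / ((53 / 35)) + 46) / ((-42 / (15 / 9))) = -6355 / 371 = -17.13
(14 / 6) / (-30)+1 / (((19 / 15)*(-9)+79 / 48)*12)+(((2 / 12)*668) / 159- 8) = -82477531 / 11166570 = -7.39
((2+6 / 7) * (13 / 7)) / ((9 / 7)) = 260 / 63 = 4.13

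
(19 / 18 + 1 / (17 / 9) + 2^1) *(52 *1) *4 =114088 / 153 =745.67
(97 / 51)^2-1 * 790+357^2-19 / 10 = 3294445261 / 26010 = 126660.72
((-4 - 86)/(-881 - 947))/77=45/70378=0.00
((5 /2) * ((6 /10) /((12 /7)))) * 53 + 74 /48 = 575 /12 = 47.92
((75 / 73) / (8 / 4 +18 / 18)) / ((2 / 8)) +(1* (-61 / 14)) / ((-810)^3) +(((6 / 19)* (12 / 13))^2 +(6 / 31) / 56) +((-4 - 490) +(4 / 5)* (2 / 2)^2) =-505124693158775886713 / 1027215473505858000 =-491.74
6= 6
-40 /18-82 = -758 /9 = -84.22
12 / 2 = 6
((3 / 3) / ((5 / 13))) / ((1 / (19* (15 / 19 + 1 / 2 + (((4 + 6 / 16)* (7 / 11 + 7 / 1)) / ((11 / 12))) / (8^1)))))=698789 / 2420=288.76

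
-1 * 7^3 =-343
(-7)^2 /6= 49 /6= 8.17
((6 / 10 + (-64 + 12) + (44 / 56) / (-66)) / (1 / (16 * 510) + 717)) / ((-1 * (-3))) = -2936648 / 122865141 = -0.02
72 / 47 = 1.53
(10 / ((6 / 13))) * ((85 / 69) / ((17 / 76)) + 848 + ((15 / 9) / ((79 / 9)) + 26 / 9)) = 910503815 / 49059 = 18559.36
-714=-714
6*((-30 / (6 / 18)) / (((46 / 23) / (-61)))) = 16470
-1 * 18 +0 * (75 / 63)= -18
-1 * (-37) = 37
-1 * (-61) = 61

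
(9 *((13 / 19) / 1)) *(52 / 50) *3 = 9126 / 475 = 19.21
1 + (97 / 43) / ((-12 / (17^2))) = -27517 / 516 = -53.33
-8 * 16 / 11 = -128 / 11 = -11.64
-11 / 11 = -1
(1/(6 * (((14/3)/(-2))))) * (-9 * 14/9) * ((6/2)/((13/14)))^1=42/13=3.23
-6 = -6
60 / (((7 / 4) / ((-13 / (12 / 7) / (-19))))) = 260 / 19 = 13.68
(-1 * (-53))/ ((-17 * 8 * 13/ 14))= -371/ 884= -0.42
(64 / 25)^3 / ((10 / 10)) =262144 / 15625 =16.78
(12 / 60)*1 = 1 / 5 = 0.20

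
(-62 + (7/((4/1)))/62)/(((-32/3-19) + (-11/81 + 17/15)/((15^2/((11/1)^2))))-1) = 1400500125/680912768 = 2.06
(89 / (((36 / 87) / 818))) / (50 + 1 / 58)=30613241 / 8703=3517.55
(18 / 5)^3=5832 / 125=46.66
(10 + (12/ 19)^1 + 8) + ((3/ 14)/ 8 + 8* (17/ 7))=81049/ 2128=38.09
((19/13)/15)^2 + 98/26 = 143686/38025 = 3.78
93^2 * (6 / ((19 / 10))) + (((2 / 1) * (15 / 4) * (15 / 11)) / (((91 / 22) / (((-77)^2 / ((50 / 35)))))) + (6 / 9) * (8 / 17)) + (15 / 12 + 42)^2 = 7950266725 / 201552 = 39445.24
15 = 15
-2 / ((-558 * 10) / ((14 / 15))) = 7 / 20925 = 0.00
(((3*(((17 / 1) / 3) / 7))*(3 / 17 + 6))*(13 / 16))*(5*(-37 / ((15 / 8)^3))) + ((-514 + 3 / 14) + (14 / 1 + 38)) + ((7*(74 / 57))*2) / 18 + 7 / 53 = -1527700523 / 1903230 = -802.69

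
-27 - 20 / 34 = -469 / 17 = -27.59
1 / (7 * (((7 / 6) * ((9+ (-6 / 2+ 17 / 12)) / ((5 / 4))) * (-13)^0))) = 90 / 4361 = 0.02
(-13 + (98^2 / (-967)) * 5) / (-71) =60591 / 68657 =0.88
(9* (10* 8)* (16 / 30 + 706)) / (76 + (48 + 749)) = 582.71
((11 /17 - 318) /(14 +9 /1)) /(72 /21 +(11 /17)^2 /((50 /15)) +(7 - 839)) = 6420050 /385467557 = 0.02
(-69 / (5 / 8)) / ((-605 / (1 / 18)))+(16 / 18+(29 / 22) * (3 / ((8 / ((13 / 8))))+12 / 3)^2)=6446726767 / 223027200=28.91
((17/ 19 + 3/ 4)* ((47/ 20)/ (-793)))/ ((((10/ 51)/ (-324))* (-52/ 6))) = -2912355/ 3133936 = -0.93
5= 5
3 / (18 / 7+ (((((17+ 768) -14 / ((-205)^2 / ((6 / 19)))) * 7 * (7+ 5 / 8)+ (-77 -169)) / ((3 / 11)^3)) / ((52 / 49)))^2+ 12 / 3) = 1689102988969818240000 / 2107896130168369575949402833063223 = 0.00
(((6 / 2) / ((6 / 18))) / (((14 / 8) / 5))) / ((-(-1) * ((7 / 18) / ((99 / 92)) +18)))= 8019 / 5726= 1.40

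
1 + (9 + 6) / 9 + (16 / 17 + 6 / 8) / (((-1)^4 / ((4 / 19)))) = 2929 / 969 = 3.02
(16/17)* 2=32/17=1.88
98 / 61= 1.61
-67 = -67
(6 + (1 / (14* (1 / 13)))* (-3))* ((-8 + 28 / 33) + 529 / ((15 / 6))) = 50601 / 77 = 657.16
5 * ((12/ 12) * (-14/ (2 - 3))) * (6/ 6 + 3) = 280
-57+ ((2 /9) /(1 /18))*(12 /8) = -51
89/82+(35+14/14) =3041/82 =37.09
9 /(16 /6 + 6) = 27 /26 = 1.04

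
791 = 791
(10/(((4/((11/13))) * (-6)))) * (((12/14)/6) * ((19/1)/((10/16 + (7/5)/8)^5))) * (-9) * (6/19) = 1546875/186368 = 8.30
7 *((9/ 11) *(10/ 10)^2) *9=567/ 11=51.55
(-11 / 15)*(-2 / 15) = 22 / 225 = 0.10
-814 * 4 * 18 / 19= -58608 / 19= -3084.63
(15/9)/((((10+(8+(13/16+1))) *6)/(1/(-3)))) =-40/8559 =-0.00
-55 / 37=-1.49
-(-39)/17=39/17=2.29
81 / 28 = 2.89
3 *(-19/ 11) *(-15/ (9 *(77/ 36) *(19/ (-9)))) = -1620/ 847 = -1.91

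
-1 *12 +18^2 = 312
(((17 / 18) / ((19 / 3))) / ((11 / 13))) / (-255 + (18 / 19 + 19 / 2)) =-221 / 306669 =-0.00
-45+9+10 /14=-247 /7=-35.29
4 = 4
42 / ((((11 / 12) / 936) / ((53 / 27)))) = 926016 / 11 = 84183.27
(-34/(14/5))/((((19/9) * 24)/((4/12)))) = -85/1064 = -0.08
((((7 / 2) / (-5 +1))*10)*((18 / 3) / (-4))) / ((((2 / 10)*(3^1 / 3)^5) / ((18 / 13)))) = 90.87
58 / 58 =1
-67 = -67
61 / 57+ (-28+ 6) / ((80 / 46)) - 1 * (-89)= 77.42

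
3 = 3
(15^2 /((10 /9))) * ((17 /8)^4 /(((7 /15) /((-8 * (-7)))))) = 507390075 /1024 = 495498.12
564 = 564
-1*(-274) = 274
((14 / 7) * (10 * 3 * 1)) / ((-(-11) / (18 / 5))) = 216 / 11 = 19.64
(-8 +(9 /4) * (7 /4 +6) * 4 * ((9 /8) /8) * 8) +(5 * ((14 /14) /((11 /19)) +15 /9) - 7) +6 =91279 /1056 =86.44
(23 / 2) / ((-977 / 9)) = -207 / 1954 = -0.11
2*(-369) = -738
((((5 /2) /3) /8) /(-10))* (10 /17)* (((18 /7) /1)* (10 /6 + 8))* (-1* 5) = 725 /952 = 0.76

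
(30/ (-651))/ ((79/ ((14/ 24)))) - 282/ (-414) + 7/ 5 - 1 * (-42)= 24829403/ 563270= 44.08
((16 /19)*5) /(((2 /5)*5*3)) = 40 /57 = 0.70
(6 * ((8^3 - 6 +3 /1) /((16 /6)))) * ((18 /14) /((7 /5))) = 206145 /196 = 1051.76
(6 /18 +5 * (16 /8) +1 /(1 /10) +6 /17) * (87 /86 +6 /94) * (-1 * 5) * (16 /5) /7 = -1747080 /34357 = -50.85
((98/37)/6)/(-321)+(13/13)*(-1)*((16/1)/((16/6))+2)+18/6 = -178204/35631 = -5.00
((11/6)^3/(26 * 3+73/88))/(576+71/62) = 82522/609283647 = 0.00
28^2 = 784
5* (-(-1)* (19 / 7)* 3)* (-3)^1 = -855 / 7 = -122.14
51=51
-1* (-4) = 4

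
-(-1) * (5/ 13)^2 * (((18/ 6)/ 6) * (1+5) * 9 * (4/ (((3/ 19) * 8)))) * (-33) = -141075/ 338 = -417.38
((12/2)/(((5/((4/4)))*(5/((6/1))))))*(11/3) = 132/25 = 5.28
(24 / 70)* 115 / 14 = 138 / 49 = 2.82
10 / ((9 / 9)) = 10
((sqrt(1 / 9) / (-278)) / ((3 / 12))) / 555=-2 / 231435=-0.00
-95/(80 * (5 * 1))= -0.24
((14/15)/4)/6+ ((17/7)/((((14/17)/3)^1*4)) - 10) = -136699/17640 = -7.75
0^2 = 0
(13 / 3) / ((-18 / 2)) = -13 / 27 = -0.48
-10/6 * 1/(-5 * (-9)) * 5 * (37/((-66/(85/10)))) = 0.88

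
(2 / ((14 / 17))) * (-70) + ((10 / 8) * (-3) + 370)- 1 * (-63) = 1037 / 4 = 259.25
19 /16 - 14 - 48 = -60.81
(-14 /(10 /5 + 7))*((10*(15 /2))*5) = -1750 /3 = -583.33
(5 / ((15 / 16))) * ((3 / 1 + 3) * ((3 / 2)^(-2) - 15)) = -4192 / 9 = -465.78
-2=-2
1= 1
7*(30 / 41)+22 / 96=10531 / 1968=5.35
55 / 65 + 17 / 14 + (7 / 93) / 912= 15903637 / 7718256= 2.06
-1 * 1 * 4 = -4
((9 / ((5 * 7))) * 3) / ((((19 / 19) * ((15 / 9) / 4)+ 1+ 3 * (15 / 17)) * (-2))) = -2754 / 29015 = -0.09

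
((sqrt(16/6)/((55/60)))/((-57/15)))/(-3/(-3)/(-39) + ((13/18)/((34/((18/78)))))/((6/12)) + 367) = -17680 * sqrt(6)/33901263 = -0.00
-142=-142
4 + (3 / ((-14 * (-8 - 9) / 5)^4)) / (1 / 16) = 802137559 / 200533921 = 4.00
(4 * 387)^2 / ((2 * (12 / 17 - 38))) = -10184292 / 317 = -32127.10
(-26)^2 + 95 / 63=42683 / 63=677.51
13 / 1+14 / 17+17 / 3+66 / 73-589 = -2116919 / 3723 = -568.61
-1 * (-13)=13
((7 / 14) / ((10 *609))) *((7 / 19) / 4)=1 / 132240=0.00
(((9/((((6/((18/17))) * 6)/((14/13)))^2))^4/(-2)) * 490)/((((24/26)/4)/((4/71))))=-12355467391260/31078008840587014787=-0.00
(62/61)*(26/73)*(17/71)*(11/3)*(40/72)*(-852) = -6028880/40077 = -150.43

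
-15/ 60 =-1/ 4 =-0.25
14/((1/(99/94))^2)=68607/4418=15.53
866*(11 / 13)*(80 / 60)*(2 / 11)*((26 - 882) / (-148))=1482592 / 1443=1027.44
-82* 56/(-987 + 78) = 4592/909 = 5.05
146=146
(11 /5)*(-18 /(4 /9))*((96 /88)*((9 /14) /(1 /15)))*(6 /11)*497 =-254089.64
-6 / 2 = -3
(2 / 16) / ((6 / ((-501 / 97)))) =-167 / 1552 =-0.11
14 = 14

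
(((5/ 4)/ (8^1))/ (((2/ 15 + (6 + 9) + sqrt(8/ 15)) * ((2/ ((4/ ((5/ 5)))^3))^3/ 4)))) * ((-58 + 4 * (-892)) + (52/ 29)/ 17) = -124654842470400/ 25344637 + 1098280550400 * sqrt(30)/ 25344637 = -4681042.07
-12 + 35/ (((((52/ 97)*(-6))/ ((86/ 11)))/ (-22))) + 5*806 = 459389/ 78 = 5889.60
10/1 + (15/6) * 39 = 215/2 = 107.50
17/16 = 1.06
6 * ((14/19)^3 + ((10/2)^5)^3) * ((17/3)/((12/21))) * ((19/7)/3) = 3558441162156023/2166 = 1642862955750.70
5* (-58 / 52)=-145 / 26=-5.58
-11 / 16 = -0.69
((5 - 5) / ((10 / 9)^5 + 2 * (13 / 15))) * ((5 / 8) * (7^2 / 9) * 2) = 0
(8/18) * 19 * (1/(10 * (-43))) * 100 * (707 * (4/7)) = -307040/387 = -793.39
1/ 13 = 0.08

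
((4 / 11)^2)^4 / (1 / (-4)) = -262144 / 214358881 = -0.00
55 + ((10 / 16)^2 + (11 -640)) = -36711 / 64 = -573.61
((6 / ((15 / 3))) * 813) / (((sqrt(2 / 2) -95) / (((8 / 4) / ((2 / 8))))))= -19512 / 235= -83.03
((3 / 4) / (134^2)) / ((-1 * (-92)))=3 / 6607808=0.00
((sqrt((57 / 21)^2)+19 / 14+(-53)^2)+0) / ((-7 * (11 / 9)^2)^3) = -20929740903 / 8507035922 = -2.46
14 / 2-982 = -975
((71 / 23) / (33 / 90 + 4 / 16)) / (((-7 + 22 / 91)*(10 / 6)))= -77532 / 174455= -0.44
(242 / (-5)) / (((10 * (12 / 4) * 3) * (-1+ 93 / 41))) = -4961 / 11700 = -0.42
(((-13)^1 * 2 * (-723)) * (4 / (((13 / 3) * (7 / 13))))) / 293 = 225576 / 2051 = 109.98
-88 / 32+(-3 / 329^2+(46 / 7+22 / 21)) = 6324331 / 1298892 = 4.87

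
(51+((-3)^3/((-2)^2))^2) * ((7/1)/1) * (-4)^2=10815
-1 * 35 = -35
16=16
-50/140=-5/14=-0.36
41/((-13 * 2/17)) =-697/26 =-26.81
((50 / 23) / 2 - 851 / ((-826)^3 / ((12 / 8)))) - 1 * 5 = -101440736961 / 25923758896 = -3.91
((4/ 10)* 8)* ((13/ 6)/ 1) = 104/ 15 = 6.93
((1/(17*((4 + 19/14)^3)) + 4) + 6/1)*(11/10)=394468217/35859375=11.00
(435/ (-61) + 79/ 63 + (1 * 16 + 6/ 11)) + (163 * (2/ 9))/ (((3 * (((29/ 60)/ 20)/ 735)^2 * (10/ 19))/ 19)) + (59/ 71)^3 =5130223950699918101256727/ 12724306202223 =403183000249.05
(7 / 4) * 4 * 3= 21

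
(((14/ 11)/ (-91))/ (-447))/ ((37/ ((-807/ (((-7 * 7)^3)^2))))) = -538/ 10911903336493159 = -0.00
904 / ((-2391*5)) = -904 / 11955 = -0.08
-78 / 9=-26 / 3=-8.67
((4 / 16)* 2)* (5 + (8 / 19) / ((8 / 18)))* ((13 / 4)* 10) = 96.64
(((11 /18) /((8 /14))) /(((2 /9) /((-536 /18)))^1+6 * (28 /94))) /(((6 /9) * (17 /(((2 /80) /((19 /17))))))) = 22043 /18586560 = 0.00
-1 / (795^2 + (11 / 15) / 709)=-0.00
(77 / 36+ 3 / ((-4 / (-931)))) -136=10159 / 18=564.39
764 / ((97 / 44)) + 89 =42249 / 97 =435.56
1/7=0.14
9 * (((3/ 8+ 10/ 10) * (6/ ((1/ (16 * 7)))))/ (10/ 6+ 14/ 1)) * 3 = 74844/ 47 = 1592.43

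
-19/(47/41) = -779/47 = -16.57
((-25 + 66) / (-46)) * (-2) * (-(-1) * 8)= 328 / 23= 14.26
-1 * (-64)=64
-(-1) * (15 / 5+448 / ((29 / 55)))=852.66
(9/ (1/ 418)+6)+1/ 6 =22609/ 6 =3768.17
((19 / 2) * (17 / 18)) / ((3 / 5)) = 1615 / 108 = 14.95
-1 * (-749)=749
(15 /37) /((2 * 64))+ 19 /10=45067 /23680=1.90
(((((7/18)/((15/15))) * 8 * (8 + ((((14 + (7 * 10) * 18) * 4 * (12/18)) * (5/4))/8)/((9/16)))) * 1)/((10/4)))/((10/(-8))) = -5755904/6075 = -947.47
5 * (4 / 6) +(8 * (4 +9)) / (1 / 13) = 4066 / 3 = 1355.33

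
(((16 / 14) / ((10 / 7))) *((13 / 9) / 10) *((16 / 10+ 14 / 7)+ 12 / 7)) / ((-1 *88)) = -403 / 57750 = -0.01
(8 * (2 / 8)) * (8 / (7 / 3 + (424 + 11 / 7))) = 0.04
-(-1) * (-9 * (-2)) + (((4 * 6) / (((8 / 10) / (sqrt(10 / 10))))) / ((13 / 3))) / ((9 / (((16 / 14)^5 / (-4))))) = 3850918 / 218491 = 17.63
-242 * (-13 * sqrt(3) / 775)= 3146 * sqrt(3) / 775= 7.03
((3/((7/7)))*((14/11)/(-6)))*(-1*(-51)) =-357/11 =-32.45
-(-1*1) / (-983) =-1 / 983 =-0.00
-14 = -14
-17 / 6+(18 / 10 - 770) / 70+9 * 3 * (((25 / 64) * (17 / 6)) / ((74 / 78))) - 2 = 39012811 / 2486400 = 15.69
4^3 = 64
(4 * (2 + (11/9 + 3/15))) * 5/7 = 88/9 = 9.78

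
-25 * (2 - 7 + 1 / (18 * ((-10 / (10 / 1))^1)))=2275 / 18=126.39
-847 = -847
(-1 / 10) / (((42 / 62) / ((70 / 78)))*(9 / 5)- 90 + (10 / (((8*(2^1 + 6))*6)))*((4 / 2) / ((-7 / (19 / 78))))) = 4062240 / 3600895577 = 0.00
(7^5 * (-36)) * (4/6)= -403368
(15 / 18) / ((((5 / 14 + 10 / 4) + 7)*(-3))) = -35 / 1242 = -0.03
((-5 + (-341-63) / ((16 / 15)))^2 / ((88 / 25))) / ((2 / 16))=58905625 / 176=334691.05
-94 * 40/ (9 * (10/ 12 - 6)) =7520/ 93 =80.86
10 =10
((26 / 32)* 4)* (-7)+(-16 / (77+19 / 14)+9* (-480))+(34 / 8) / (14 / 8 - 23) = -95288803 / 21940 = -4343.15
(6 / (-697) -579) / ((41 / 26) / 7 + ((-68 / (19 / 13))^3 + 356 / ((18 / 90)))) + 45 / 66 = 434107890491493 / 631273025812682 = 0.69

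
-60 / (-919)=0.07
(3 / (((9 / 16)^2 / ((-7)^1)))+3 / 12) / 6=-7141 / 648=-11.02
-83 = -83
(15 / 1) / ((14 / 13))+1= 209 / 14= 14.93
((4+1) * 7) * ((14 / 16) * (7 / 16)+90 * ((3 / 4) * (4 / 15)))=82355 / 128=643.40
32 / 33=0.97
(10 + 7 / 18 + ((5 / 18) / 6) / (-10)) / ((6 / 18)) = 2243 / 72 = 31.15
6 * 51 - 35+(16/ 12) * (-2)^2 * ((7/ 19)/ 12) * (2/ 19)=880535/ 3249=271.02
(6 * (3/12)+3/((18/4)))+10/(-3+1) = -17/6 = -2.83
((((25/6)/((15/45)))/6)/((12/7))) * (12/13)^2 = 175/169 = 1.04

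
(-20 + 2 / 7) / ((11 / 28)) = -552 / 11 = -50.18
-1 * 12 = -12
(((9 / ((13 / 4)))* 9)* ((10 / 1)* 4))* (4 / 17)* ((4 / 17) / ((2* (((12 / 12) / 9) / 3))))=2799360 / 3757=745.11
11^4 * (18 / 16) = 131769 / 8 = 16471.12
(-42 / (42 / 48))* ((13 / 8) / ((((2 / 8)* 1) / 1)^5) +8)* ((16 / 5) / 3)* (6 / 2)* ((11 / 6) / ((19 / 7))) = -867328 / 5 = -173465.60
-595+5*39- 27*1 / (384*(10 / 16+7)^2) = -2976809 / 7442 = -400.00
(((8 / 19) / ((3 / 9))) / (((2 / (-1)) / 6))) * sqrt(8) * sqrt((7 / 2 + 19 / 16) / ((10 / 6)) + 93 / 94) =-36 * sqrt(268746) / 893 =-20.90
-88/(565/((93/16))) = -1023/1130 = -0.91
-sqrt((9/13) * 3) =-3 * sqrt(39)/13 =-1.44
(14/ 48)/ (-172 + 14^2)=7/ 576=0.01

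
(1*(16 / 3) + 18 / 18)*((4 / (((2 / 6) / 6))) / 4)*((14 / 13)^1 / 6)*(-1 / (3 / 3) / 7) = -38 / 13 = -2.92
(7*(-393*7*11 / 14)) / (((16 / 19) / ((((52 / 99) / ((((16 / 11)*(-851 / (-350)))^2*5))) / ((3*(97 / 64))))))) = -167864071375 / 5057819784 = -33.19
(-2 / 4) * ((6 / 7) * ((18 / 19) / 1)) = -54 / 133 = -0.41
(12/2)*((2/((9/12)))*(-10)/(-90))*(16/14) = 128/63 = 2.03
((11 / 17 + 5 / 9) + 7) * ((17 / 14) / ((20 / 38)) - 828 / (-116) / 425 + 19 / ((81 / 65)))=123281102521 / 855364860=144.13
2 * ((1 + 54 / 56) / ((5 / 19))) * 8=836 / 7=119.43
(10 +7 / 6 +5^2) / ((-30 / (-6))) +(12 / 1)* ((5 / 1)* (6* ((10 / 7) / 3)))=178.66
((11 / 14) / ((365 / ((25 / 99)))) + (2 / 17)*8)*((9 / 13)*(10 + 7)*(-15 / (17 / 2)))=-2208795 / 112931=-19.56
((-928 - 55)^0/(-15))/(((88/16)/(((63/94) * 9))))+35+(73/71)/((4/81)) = 40926329/734140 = 55.75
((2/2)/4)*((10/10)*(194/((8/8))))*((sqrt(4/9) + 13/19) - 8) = -36763/114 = -322.48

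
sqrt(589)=24.27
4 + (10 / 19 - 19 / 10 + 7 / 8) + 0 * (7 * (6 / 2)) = 2661 / 760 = 3.50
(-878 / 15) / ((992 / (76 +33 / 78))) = -872293 / 193440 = -4.51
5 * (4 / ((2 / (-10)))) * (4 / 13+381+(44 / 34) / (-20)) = -8425470 / 221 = -38124.30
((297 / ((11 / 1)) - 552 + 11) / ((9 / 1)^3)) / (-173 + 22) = 514 / 110079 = 0.00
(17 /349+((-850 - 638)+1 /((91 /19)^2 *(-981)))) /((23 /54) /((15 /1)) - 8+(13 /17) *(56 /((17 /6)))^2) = -1865328043955975280 /364497839337186919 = -5.12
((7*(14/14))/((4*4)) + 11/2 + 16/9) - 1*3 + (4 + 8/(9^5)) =8234183/944784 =8.72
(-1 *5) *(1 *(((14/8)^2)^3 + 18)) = -956885/4096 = -233.61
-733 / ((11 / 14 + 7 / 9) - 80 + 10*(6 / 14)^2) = 646506 / 67561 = 9.57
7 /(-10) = -7 /10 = -0.70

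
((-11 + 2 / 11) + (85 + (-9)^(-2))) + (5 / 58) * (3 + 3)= 1930468 / 25839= 74.71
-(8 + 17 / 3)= -41 / 3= -13.67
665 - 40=625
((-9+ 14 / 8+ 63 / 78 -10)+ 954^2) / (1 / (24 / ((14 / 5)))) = 709877655 / 91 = 7800853.35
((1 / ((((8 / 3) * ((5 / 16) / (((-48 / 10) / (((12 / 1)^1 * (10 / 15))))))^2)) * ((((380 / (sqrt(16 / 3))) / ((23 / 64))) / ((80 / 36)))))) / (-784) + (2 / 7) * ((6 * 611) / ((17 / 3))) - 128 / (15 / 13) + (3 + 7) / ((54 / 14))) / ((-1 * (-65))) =1228966 / 1044225 - 23 * sqrt(3) / 302575000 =1.18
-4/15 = -0.27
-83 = -83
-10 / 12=-5 / 6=-0.83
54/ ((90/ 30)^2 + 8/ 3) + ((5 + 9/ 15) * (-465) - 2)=-91048/ 35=-2601.37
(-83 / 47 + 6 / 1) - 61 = -2668 / 47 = -56.77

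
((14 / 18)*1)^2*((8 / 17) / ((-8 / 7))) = -343 / 1377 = -0.25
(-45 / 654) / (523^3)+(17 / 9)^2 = 9012793131119 / 2526076967886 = 3.57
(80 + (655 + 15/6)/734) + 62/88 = 658841/8074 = 81.60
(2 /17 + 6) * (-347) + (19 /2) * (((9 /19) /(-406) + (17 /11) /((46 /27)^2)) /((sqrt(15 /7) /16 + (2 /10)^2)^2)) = -169092307744800232 /164959521600863 - 763120944000000 * sqrt(105) /9703501270639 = -1830.91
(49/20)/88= 49/1760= 0.03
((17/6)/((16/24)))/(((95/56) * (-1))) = -238/95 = -2.51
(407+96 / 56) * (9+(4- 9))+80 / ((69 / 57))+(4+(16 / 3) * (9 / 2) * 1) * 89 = 675064 / 161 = 4192.94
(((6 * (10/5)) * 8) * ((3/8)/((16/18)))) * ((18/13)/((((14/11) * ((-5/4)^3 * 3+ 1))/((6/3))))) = -513216/28301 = -18.13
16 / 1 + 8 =24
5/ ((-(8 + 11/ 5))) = -25/ 51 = -0.49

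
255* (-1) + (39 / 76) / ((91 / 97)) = -135369 / 532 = -254.45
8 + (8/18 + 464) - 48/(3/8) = 3100/9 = 344.44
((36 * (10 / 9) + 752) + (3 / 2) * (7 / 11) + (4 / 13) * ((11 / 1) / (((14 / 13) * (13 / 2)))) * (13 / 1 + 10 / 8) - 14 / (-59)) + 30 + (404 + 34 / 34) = 145885409 / 118118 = 1235.08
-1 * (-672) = 672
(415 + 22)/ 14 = 437/ 14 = 31.21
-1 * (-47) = 47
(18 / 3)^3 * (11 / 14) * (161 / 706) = 13662 / 353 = 38.70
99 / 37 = 2.68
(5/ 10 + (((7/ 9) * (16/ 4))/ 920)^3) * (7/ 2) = 31044102901/ 17739486000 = 1.75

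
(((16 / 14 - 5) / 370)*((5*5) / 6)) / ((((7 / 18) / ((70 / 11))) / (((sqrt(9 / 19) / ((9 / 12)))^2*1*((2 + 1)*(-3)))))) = 291600 / 54131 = 5.39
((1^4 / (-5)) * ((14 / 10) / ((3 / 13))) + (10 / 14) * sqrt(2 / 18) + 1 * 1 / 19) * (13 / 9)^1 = -119639 / 89775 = -1.33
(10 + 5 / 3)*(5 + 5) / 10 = 35 / 3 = 11.67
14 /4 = 3.50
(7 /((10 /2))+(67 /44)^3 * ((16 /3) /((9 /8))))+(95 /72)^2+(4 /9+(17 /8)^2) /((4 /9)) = 4283382787 /137998080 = 31.04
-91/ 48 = -1.90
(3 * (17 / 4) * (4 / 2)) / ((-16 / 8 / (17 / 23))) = -867 / 92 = -9.42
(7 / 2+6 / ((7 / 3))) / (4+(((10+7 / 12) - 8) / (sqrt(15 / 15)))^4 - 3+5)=0.12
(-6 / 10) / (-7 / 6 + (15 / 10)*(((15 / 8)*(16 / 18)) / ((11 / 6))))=-198 / 65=-3.05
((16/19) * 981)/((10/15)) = 23544/19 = 1239.16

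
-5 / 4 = -1.25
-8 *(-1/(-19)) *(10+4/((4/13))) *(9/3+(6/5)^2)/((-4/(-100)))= -20424/19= -1074.95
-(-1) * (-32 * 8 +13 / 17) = -4339 / 17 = -255.24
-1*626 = -626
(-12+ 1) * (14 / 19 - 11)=2145 / 19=112.89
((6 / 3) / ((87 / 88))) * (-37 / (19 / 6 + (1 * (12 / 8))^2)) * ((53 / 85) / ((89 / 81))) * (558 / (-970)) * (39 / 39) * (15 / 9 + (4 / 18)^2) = 53538876864 / 6916112125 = 7.74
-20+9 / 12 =-77 / 4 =-19.25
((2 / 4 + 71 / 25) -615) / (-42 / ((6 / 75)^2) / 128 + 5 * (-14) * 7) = 559232 / 494875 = 1.13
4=4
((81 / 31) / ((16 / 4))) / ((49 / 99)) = 8019 / 6076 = 1.32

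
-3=-3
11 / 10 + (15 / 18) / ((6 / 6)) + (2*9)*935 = 252479 / 15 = 16831.93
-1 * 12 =-12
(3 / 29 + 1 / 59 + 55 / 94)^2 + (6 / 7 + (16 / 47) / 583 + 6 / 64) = 1223895536698267 / 844524606752288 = 1.45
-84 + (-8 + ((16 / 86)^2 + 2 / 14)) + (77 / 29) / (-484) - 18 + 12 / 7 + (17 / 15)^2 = -396970712273 / 3715935300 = -106.83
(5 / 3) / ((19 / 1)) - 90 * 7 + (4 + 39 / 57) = -35638 / 57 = -625.23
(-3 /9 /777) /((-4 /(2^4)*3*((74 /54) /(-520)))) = -2080 /9583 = -0.22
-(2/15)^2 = -4/225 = -0.02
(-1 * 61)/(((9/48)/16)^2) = -3997696/9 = -444188.44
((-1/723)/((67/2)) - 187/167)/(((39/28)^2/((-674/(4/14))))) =16753853862256/12304353087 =1361.62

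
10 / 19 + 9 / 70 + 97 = 129881 / 1330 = 97.65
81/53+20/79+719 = 3017912/4187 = 720.78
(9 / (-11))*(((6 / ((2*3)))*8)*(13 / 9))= -104 / 11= -9.45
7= 7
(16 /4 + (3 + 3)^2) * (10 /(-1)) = -400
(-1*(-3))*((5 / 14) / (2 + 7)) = 5 / 42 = 0.12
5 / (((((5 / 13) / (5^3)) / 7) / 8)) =91000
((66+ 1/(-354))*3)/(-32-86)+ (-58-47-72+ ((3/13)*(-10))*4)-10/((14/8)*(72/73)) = -2208933929/11403756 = -193.70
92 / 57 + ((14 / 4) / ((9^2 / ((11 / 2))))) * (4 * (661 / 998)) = 3446075 / 1535922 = 2.24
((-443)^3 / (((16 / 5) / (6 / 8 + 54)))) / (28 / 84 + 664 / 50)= -7139808462375 / 65344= -109264943.41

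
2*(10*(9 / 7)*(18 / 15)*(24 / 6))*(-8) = -6912 / 7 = -987.43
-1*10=-10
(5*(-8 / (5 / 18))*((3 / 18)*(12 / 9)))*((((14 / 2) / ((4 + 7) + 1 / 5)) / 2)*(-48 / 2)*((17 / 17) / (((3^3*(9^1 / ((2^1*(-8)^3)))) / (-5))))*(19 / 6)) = 3891200 / 243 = 16013.17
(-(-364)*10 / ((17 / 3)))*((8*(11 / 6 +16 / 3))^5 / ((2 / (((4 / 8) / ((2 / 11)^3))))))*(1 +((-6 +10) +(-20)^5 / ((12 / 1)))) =-4413654607612849097.65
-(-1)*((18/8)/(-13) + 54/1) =2799/52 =53.83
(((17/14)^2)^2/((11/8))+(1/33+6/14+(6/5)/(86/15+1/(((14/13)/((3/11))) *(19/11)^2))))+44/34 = 382440076799/108021129258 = 3.54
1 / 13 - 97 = -1260 / 13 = -96.92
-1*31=-31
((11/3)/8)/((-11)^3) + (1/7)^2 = 2855/142296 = 0.02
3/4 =0.75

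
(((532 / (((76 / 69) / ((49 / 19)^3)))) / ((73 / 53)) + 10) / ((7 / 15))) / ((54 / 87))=437422054045 / 21029694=20800.21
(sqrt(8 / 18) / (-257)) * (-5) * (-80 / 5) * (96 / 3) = -6.64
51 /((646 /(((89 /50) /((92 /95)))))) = 267 /1840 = 0.15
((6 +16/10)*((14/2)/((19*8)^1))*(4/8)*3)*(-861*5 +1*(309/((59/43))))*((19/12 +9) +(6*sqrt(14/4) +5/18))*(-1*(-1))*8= -15164604*sqrt(14)/295 -54901483/295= -378448.26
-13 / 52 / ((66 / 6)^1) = -1 / 44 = -0.02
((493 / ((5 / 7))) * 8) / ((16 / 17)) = 58667 / 10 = 5866.70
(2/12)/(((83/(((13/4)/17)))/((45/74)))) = 195/835312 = 0.00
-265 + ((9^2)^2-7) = 6289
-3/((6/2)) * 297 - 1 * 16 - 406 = -719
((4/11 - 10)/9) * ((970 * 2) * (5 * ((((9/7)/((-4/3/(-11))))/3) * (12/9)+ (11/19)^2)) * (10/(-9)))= 11927120000/204687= 58270.04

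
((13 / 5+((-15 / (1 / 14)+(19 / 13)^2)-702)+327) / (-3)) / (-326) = -163441 / 275470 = -0.59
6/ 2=3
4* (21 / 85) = 84 / 85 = 0.99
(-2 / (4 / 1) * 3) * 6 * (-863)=7767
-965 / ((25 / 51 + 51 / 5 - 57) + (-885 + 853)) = 246075 / 19969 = 12.32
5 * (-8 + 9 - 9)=-40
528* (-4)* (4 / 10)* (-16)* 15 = 202752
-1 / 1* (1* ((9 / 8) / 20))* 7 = -63 / 160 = -0.39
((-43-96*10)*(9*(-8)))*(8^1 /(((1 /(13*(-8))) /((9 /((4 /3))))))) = -405565056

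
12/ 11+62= 694/ 11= 63.09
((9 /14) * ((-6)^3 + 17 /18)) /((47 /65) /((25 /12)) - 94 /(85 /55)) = 2182375 /954664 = 2.29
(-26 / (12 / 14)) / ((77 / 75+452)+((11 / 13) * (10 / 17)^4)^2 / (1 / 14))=-2682004342128475 / 40068292486812833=-0.07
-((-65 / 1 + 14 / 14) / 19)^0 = -1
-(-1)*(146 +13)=159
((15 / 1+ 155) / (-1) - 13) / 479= -0.38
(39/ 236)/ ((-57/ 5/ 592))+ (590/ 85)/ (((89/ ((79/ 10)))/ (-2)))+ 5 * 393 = 1955.19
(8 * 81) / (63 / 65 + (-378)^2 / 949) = 341640 / 79891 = 4.28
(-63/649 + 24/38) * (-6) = -39546/12331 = -3.21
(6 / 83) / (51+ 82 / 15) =90 / 70301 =0.00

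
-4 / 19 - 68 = -1296 / 19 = -68.21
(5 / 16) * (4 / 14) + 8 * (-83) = -37179 / 56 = -663.91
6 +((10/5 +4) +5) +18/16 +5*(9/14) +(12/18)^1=22.01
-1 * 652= -652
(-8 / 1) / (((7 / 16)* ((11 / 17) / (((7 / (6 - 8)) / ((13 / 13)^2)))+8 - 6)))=-272 / 27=-10.07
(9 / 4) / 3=3 / 4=0.75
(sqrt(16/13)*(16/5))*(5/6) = 32*sqrt(13)/39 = 2.96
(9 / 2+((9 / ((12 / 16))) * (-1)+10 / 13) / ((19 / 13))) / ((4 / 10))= -605 / 76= -7.96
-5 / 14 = -0.36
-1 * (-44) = 44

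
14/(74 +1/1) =14/75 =0.19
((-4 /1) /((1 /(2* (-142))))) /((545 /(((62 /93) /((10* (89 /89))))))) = 1136 /8175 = 0.14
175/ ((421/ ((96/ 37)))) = 16800/ 15577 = 1.08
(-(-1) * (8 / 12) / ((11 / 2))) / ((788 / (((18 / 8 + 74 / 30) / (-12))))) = -283 / 4680720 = -0.00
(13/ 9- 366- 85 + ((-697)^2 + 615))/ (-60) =-437377/ 54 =-8099.57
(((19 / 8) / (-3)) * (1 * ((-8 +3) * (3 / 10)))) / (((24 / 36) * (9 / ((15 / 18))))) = 0.16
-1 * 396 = -396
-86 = -86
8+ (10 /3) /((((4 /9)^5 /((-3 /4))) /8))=-293197 /256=-1145.30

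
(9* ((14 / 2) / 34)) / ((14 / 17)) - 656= -2615 / 4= -653.75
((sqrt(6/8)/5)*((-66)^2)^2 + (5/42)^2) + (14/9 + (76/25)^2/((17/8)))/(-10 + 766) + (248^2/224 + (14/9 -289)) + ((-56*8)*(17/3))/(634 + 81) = 3286504.28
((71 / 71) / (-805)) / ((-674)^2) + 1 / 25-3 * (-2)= 11043903831 / 1828460900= 6.04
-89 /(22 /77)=-623 /2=-311.50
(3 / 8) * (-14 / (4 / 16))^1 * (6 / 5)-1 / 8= -1013 / 40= -25.32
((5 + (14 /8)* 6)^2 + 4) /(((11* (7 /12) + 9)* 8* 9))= 977 /4440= 0.22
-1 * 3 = -3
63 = 63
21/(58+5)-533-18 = -550.67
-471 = -471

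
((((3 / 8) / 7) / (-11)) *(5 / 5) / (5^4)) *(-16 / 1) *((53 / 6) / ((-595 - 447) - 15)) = -53 / 50868125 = -0.00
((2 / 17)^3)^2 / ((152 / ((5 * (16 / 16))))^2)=25 / 8713662409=0.00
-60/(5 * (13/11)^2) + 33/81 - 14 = -22.18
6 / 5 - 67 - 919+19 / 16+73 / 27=-980.91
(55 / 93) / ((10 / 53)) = 583 / 186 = 3.13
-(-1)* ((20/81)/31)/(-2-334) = -5/210924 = -0.00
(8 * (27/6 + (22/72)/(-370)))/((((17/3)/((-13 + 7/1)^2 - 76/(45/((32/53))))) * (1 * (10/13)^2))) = 211239716857/562561875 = 375.50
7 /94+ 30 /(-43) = -2519 /4042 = -0.62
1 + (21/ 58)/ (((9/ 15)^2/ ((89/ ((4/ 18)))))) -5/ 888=10398557/ 25752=403.80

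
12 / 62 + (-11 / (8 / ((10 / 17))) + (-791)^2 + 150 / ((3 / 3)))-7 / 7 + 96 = 1319450711 / 2108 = 625925.38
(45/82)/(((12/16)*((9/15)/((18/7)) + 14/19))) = 17100/22673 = 0.75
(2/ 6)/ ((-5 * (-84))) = 1/ 1260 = 0.00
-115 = -115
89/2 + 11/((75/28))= 7291/150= 48.61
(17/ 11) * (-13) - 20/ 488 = -27017/ 1342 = -20.13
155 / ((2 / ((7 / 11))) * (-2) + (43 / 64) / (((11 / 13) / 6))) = -381920 / 3749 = -101.87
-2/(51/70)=-140/51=-2.75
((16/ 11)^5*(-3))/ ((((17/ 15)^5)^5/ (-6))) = 4765998428116875000000000000000000000/ 929365315386122551530596686629720907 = 5.13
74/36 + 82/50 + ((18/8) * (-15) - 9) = -35149/900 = -39.05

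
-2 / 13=-0.15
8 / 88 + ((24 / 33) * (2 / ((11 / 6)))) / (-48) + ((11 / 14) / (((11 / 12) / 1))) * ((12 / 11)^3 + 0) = 11061 / 9317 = 1.19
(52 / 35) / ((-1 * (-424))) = 0.00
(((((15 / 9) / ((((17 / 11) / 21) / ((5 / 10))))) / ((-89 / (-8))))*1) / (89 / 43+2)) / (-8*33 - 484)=-43 / 128605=-0.00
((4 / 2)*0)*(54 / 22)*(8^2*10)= 0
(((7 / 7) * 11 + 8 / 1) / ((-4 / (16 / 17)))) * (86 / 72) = -817 / 153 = -5.34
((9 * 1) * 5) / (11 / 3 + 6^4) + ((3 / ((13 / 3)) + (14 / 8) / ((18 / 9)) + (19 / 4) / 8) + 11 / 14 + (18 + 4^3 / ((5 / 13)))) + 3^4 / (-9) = 1446658853 / 8109920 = 178.38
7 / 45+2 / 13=181 / 585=0.31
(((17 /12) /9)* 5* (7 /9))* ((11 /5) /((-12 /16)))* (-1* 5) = 6545 /729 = 8.98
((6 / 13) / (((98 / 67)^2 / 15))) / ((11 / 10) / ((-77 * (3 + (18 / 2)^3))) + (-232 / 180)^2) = 99810670500 / 51239657651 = 1.95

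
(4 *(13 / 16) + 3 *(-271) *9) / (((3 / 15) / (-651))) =23806256.25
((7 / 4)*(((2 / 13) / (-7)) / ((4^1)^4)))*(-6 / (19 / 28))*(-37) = -777 / 15808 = -0.05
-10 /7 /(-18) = 5 /63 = 0.08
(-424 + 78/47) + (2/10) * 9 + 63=-357.54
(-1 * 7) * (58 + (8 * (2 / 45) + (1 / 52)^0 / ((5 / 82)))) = -23548 / 45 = -523.29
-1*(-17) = 17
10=10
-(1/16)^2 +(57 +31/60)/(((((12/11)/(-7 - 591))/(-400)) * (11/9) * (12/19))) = 12547283837/768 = 16337609.16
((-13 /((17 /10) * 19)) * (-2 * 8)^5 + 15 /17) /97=136315165 /31331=4350.81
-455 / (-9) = 455 / 9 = 50.56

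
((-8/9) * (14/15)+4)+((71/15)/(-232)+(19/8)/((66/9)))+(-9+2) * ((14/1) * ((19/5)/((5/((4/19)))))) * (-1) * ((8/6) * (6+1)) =149.82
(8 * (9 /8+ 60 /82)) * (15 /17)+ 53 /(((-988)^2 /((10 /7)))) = 31209948745 /2381303288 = 13.11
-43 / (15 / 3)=-43 / 5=-8.60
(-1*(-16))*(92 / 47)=1472 / 47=31.32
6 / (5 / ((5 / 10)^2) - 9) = 0.55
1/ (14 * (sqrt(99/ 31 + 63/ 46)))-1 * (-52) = sqrt(1030998)/ 30366 + 52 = 52.03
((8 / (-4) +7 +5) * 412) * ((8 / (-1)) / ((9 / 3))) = -32960 / 3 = -10986.67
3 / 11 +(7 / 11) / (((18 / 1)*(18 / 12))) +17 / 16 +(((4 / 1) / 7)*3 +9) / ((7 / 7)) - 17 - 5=-30019 / 3024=-9.93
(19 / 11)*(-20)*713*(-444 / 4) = 30074340 / 11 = 2734030.91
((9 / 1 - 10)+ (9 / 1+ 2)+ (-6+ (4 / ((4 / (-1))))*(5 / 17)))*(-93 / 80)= -5859 / 1360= -4.31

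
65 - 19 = 46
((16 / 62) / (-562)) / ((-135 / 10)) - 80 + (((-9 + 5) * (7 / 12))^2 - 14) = -20827993 / 235197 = -88.56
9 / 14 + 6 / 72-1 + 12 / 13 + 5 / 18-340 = -1110803 / 3276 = -339.07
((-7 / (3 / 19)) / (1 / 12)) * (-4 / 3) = 2128 / 3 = 709.33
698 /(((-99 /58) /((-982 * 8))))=318042304 /99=3212548.53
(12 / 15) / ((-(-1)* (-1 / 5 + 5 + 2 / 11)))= 22 / 137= 0.16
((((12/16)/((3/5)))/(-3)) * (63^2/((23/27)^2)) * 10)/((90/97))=-51974055/2116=-24562.41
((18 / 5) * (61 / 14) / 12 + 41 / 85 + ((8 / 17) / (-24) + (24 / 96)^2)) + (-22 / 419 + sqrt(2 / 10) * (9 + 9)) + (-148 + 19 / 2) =-1636080433 / 11966640 + 18 * sqrt(5) / 5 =-128.67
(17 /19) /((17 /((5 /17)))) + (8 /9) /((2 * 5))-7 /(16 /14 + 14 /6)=-2025904 /1061055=-1.91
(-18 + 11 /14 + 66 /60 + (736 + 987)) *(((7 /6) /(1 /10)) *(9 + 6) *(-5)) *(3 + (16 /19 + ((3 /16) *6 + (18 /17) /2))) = -21212535575 /2584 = -8209185.59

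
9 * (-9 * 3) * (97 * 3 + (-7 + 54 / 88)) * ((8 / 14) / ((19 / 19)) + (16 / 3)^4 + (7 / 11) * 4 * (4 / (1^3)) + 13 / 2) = -55321753287 / 968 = -57150571.58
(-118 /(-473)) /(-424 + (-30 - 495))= -118 /448877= -0.00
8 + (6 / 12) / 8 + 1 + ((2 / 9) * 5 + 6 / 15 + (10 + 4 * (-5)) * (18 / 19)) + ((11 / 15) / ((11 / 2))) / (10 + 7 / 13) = 2085151 / 1874160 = 1.11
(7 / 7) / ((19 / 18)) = 18 / 19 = 0.95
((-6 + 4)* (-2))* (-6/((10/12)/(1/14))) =-2.06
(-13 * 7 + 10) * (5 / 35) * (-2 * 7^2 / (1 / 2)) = 2268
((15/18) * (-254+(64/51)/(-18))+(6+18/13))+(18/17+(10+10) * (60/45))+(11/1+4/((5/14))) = -13820884/89505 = -154.41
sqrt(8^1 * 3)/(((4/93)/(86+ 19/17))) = 137733 * sqrt(6)/34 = 9922.81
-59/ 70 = -0.84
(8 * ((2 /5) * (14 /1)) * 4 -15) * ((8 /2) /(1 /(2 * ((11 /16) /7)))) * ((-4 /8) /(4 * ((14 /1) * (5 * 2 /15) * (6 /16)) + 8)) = -821 /280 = -2.93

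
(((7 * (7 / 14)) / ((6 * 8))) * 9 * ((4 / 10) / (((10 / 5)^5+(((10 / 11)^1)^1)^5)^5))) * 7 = 15927017736780907140149046897 / 320175598429029385156821456057794560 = 0.00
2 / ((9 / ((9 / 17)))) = 2 / 17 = 0.12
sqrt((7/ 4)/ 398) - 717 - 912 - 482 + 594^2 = 350725.07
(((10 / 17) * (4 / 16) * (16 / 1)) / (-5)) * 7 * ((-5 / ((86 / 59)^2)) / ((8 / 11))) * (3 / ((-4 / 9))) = -36184995 / 502928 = -71.95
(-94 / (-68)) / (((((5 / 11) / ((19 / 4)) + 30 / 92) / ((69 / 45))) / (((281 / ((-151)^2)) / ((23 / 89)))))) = 5650258361 / 23576804025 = 0.24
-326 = -326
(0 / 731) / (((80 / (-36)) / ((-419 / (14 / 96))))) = 0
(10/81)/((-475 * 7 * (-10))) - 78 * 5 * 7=-735257249/269325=-2730.00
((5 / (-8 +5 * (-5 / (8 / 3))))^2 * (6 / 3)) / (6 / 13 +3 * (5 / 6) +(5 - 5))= 83200 / 1487717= 0.06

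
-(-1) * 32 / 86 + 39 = 39.37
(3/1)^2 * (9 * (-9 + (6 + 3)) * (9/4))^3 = 0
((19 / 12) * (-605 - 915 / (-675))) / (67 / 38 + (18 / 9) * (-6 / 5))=4903102 / 3267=1500.80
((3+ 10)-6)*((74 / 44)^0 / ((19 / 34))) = 238 / 19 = 12.53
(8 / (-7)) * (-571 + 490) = 648 / 7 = 92.57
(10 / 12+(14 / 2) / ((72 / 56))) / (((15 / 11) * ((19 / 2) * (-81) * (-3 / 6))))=2486 / 207765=0.01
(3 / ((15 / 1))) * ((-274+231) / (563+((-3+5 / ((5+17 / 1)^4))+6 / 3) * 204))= -2518252 / 105123655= -0.02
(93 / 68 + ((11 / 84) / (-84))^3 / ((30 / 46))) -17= -1400361779049701 / 89580998062080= -15.63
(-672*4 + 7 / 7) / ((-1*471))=2687 / 471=5.70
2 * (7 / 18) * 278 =1946 / 9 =216.22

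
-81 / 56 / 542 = -81 / 30352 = -0.00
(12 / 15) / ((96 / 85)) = 17 / 24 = 0.71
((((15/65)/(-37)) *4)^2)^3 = 0.00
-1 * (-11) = 11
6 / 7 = 0.86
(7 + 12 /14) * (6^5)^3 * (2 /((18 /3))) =8620058050560 /7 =1231436864365.71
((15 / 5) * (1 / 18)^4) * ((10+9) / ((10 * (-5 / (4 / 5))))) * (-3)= 19 / 729000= 0.00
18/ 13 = 1.38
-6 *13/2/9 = -13/3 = -4.33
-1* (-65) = 65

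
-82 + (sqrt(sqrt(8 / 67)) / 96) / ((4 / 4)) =-82 + 134^(3 / 4) / 6432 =-81.99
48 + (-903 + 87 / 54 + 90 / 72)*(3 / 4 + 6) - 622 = -106399 / 16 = -6649.94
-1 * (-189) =189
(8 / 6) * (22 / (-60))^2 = 0.18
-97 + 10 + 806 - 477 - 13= 229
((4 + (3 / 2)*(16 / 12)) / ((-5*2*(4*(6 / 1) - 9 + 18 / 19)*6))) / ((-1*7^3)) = 19 / 1039290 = 0.00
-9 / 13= -0.69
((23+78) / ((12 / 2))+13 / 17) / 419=1795 / 42738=0.04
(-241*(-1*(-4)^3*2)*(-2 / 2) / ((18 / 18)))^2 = 951599104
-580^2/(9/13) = -485911.11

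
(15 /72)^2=25 /576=0.04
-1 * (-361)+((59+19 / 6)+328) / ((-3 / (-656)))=771097 / 9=85677.44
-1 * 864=-864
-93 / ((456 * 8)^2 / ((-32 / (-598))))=-31 / 82897152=-0.00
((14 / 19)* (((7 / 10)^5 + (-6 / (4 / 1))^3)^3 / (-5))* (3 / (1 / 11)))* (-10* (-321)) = 514863.19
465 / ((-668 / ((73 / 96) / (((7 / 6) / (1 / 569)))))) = -33945 / 42570304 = -0.00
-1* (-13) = 13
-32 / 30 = -16 / 15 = -1.07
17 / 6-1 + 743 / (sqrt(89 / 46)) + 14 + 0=95 / 6 + 743 * sqrt(4094) / 89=550.00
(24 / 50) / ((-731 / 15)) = -0.01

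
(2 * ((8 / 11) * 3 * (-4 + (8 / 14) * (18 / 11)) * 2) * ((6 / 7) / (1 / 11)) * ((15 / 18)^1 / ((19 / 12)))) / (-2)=66.37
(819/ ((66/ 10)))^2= 1863225/ 121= 15398.55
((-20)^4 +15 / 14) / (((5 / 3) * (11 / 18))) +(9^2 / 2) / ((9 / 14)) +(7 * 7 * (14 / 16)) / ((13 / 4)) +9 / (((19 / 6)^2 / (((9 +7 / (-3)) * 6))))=157204.05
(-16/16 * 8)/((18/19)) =-76/9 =-8.44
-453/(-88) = 453/88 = 5.15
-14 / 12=-7 / 6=-1.17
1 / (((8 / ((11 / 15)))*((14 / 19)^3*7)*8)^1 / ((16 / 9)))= 75449 / 10372320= 0.01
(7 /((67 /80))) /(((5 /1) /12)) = 1344 /67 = 20.06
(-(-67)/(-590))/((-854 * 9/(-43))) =-2881/4534740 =-0.00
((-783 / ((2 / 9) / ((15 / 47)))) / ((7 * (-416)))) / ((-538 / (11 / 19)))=-1162755 / 2798047616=-0.00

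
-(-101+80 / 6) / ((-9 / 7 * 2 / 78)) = -23933 / 9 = -2659.22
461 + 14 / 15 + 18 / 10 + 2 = 6986 / 15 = 465.73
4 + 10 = 14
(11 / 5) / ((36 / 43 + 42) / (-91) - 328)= -3913 / 584230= -0.01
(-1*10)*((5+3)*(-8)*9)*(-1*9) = -51840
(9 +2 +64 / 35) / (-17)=-449 / 595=-0.75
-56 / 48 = -7 / 6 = -1.17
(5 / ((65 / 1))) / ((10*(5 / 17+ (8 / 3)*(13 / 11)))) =561 / 251290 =0.00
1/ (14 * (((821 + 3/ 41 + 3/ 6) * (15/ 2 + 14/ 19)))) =1558/ 147605479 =0.00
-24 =-24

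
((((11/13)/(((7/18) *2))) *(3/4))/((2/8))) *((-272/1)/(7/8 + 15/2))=-646272/6097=-106.00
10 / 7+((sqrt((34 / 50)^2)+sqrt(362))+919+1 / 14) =sqrt(362)+46059 / 50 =940.21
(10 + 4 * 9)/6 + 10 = 17.67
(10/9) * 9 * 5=50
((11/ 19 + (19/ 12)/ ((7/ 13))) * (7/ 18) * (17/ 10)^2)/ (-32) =-1623313/ 13132800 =-0.12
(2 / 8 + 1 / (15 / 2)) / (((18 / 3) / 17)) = 391 / 360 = 1.09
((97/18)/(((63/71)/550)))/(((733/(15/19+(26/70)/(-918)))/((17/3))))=182461870855/8954754606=20.38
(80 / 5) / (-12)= -4 / 3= -1.33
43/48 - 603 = -28901/48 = -602.10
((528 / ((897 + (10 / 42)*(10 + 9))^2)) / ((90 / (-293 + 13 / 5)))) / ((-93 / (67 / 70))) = 1872717 / 86804994875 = 0.00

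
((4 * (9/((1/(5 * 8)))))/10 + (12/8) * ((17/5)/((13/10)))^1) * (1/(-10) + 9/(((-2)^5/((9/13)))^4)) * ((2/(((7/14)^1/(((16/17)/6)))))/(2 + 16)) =-9598266261043/18614789406720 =-0.52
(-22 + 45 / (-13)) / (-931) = 331 / 12103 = 0.03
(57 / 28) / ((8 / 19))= 1083 / 224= 4.83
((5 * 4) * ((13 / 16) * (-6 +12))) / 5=39 / 2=19.50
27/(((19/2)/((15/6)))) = 135/19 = 7.11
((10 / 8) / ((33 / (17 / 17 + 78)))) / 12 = 395 / 1584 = 0.25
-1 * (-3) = 3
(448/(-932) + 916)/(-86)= -106658/10019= -10.65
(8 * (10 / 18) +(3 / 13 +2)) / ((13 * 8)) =781 / 12168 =0.06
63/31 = 2.03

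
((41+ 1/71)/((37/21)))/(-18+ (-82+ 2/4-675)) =-122304/4069223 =-0.03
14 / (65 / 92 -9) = -1.69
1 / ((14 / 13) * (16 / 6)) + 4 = 487 / 112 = 4.35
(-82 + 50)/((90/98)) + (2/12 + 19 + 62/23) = -26873/2070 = -12.98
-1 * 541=-541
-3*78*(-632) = 147888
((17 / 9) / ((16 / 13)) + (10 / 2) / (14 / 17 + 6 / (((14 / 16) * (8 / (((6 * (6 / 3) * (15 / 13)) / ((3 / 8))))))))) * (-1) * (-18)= 6107777 / 200936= 30.40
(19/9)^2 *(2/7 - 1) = -1805/567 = -3.18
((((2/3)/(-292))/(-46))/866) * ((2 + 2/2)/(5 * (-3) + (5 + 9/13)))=-13/703742776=-0.00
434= 434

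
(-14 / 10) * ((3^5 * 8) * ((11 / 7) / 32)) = -2673 / 20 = -133.65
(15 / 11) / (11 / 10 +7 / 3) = 450 / 1133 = 0.40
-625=-625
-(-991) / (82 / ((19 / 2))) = 18829 / 164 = 114.81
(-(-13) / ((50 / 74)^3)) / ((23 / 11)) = 7243379 / 359375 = 20.16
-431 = -431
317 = 317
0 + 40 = 40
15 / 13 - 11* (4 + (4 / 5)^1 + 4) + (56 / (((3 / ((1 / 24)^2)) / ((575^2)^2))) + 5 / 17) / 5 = 708509380.69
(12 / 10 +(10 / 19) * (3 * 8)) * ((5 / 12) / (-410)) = -219 / 15580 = -0.01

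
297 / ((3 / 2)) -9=189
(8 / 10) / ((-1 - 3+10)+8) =2 / 35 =0.06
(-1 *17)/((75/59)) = -1003/75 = -13.37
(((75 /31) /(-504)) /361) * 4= -0.00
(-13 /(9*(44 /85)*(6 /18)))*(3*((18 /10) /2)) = -1989 /88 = -22.60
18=18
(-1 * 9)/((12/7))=-21/4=-5.25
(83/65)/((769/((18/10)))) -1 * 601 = -150204178/249925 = -601.00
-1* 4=-4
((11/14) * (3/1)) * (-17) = -561/14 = -40.07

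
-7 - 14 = -21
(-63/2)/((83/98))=-37.19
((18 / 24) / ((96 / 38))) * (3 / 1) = 57 / 64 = 0.89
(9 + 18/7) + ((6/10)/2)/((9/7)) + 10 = 4579/210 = 21.80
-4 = -4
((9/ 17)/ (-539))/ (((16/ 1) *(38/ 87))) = -783/ 5571104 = -0.00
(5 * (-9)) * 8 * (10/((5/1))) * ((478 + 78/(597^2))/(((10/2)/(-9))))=24532355520/39601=619488.28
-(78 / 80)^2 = -0.95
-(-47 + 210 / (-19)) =1103 / 19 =58.05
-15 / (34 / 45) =-19.85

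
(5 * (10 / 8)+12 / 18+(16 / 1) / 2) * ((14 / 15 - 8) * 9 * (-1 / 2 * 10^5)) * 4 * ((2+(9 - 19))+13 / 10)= -1271258000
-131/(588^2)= -131/345744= -0.00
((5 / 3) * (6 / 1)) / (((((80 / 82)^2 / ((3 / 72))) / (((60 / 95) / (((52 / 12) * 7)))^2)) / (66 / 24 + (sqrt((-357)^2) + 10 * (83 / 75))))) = 17716059 / 251742400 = 0.07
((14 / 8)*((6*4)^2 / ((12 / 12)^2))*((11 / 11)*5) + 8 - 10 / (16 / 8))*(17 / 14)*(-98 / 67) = -600117 / 67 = -8956.97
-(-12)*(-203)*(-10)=24360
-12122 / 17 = -713.06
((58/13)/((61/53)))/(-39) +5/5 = 27853/30927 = 0.90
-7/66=-0.11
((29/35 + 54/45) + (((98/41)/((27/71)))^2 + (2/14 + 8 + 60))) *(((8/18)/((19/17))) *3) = 319884544912/2444770755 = 130.84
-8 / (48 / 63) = -10.50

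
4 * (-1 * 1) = -4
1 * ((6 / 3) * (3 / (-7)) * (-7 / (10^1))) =3 / 5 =0.60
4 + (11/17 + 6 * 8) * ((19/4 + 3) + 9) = 55681/68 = 818.84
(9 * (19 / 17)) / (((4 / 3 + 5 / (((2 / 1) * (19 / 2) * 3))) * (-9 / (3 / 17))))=-361 / 2601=-0.14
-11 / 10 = -1.10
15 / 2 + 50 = 115 / 2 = 57.50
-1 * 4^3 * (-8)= 512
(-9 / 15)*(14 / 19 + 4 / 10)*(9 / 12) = -243 / 475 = -0.51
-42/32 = -21/16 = -1.31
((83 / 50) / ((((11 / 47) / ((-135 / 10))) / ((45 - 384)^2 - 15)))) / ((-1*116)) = 550122921 / 5800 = 94848.78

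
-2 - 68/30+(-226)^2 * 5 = 3830636/15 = 255375.73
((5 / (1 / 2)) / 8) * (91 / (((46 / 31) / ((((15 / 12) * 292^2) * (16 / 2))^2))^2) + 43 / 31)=1791015310445041748755251313735 / 65596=27303727520657383815404160.00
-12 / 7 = -1.71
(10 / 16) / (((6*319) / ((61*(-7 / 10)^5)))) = -1025227 / 306240000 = -0.00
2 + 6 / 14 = 17 / 7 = 2.43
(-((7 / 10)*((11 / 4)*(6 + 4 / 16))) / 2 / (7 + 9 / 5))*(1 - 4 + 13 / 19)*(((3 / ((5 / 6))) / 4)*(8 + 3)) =38115 / 2432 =15.67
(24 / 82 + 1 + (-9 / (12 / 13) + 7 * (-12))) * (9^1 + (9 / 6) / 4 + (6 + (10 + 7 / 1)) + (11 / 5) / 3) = -60242599 / 19680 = -3061.11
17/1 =17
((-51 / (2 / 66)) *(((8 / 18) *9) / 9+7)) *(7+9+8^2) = -1002320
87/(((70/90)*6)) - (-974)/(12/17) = 29368/21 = 1398.48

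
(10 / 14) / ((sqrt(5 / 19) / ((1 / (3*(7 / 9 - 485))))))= -3*sqrt(95) / 30506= -0.00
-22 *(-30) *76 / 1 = 50160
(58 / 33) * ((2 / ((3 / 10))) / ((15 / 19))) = 4408 / 297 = 14.84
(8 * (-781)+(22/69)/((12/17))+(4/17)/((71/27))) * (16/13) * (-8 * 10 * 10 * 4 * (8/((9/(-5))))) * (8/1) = -25574135259136000/29232333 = -874857824.69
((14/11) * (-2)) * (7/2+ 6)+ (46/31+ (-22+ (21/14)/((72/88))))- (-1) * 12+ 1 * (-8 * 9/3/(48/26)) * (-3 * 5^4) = 49808101/2046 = 24344.14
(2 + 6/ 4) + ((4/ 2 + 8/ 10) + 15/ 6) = 44/ 5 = 8.80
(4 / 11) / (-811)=-4 / 8921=-0.00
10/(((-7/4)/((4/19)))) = -160/133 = -1.20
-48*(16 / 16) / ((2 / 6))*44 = -6336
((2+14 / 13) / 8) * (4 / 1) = 20 / 13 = 1.54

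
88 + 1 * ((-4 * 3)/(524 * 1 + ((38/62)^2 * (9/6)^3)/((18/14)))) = 355083928/4036093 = 87.98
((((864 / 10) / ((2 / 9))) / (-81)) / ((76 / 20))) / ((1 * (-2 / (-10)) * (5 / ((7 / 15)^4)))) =-19208 / 320625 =-0.06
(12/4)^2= 9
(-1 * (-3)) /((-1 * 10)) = -3 /10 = -0.30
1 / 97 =0.01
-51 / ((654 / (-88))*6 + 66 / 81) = 30294 / 26003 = 1.17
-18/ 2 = -9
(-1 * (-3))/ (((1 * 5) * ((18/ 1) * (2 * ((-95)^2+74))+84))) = 1/ 546080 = 0.00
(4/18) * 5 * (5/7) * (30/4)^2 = 625/14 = 44.64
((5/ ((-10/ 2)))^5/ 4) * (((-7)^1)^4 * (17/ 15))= -680.28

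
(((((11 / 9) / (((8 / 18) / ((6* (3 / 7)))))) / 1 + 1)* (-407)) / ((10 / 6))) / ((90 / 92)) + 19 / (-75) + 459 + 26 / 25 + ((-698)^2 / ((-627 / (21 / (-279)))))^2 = 222024469325573 / 119006045235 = 1865.66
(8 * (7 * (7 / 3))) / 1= 392 / 3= 130.67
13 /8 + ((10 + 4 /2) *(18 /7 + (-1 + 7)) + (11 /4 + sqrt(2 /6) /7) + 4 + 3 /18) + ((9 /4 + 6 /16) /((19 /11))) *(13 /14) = sqrt(3) /21 + 720179 /6384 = 112.89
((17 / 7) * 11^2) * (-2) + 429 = -1111 / 7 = -158.71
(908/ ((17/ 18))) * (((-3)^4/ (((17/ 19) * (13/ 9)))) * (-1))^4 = 601565429850413113944/ 40552535777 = 14834224748.82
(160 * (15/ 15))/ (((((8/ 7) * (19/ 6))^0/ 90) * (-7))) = -14400/ 7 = -2057.14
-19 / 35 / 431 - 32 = -482739 / 15085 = -32.00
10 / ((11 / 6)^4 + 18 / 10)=64800 / 84869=0.76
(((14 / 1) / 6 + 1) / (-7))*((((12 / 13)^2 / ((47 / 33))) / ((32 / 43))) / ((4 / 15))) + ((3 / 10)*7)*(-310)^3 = -13913839203675 / 222404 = -62561101.44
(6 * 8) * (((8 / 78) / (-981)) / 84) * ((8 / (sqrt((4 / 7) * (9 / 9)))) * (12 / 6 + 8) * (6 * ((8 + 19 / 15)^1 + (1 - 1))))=-35584 * sqrt(7) / 267813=-0.35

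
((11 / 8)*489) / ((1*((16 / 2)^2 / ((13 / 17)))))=8.03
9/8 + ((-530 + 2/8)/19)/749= 123841/113848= 1.09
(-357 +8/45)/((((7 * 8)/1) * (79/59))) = -947363/199080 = -4.76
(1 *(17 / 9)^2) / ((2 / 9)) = 289 / 18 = 16.06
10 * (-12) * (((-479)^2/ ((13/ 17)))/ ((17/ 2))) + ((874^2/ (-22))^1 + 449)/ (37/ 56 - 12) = -384360437128/ 90805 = -4232811.38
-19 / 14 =-1.36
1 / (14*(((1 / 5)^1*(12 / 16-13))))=-10 / 343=-0.03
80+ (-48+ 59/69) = 2267/69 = 32.86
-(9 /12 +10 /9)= -67 /36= -1.86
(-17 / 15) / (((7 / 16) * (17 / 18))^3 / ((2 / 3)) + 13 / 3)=-90243072 / 353472835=-0.26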